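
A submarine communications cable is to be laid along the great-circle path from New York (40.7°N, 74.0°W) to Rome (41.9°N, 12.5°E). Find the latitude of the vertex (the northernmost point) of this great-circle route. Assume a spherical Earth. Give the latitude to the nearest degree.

The great circle lies in the plane with unit normal n̂ = (p₁ × p₂)/|p₁ × p₂|.
Here n̂_z ≈ +0.638; the vertex latitude is φ_max = arccos|n̂_z| ≈ 50.4°.

≈ 50°N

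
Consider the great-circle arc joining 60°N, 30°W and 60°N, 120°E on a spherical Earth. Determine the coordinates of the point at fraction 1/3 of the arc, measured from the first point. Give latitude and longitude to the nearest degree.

Write both endpoints as unit vectors p₁, p₂ with components (cos φ cos λ, cos φ sin λ, sin φ).
The central angle between the endpoints is δ = arccos(p₁·p₂) ≈ 1.008 rad (57.8°).
Interpolate at f = 1/3 with slerp weights a = sin((1−f)δ)/sin δ ≈ 0.736, b = sin(fδ)/sin δ ≈ 0.390.
p = a·p₁ + b·p₂ ≈ (0.221, -0.015, 0.975); φ = arcsin(p_z) ≈ 77.19°, λ = atan2(p_y, p_x) ≈ -3.93°.

≈ 77°N, 4°W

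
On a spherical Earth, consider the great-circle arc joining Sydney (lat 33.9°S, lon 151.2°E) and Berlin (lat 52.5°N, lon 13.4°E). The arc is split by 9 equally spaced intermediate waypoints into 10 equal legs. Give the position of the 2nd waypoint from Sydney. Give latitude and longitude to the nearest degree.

≈ lat 12°S, lon 131°E

Write both endpoints as unit vectors p₁, p₂ with components (cos φ cos λ, cos φ sin λ, sin φ).
The central angle between the endpoints is δ = arccos(p₁·p₂) ≈ 2.527 rad (144.8°).
Interpolate at f = 2/10 with slerp weights a = sin((1−f)δ)/sin δ ≈ 1.560, b = sin(fδ)/sin δ ≈ 0.839.
p = a·p₁ + b·p₂ ≈ (-0.638, 0.742, -0.205); φ = arcsin(p_z) ≈ -11.81°, λ = atan2(p_y, p_x) ≈ 130.68°.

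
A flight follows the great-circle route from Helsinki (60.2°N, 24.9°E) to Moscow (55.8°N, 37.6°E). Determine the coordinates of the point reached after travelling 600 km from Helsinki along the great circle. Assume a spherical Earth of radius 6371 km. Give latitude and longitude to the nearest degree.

From cos δ = sin φ₁ sin φ₂ + cos φ₁ cos φ₂ cos Δλ, the central angle is δ ≈ 0.140 rad (8.0°). The total great-circle distance is δ·R ≈ 0.140 × 6371 ≈ 892 km, so the target fraction is f = 600/892 ≈ 0.673.
Interpolate at f ≈ 0.673 with slerp weights a = sin((1−f)δ)/sin δ ≈ 0.328, b = sin(fδ)/sin δ ≈ 0.674.
p = a·p₁ + b·p₂ ≈ (0.448, 0.300, 0.842); φ = arcsin(p_z) ≈ 57.38°, λ = atan2(p_y, p_x) ≈ 33.79°.

≈ 57°N, 34°E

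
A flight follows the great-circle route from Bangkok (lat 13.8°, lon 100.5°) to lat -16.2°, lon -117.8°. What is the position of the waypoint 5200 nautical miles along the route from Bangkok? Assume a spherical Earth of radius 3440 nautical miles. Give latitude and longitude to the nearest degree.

Write both endpoints as unit vectors p₁, p₂ with components (cos φ cos λ, cos φ sin λ, sin φ).
The central angle between the endpoints is δ = arccos(p₁·p₂) ≈ 2.495 rad (143.0°). The total great-circle distance is δ·R ≈ 2.495 × 3440 ≈ 8584 nmi, so the target fraction is f = 5200/8584 ≈ 0.606.
Interpolate at f ≈ 0.606 with slerp weights a = sin((1−f)δ)/sin δ ≈ 1.383, b = sin(fδ)/sin δ ≈ 1.658.
p = a·p₁ + b·p₂ ≈ (-0.987, -0.088, -0.133); φ = arcsin(p_z) ≈ -7.63°, λ = atan2(p_y, p_x) ≈ -174.91°.

≈ lat -8°, lon -175°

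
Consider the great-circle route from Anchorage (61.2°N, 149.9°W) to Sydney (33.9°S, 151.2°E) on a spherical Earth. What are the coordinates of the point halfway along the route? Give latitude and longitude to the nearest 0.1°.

≈ 15.4°N, 172.1°E

The haversine formula gives a central angle δ ≈ 1.857 rad (106.4°) between the endpoints.
Interpolate at f = 1/2 with slerp weights a = sin((1−f)δ)/sin δ ≈ 0.835, b = sin(fδ)/sin δ ≈ 0.835.
p = a·p₁ + b·p₂ ≈ (-0.955, 0.132, 0.266); φ = arcsin(p_z) ≈ 15.42°, λ = atan2(p_y, p_x) ≈ 172.12°.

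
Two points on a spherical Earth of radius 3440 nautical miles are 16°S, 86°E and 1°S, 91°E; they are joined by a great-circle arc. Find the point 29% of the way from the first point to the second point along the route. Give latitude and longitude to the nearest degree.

≈ 12°S, 87°E

From cos δ = sin φ₁ sin φ₂ + cos φ₁ cos φ₂ cos Δλ, the central angle is δ ≈ 0.276 rad (15.8°).
Interpolate at f = 0.29 with slerp weights a = sin((1−f)δ)/sin δ ≈ 0.714, b = sin(fδ)/sin δ ≈ 0.293.
p = a·p₁ + b·p₂ ≈ (0.043, 0.978, -0.202); φ = arcsin(p_z) ≈ -11.66°, λ = atan2(p_y, p_x) ≈ 87.50°.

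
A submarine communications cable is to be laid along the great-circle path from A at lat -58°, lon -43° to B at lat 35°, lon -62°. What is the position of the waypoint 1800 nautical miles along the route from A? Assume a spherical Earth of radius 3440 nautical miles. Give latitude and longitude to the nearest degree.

≈ lat -29°, lon -52°

Write both endpoints as unit vectors p₁, p₂ with components (cos φ cos λ, cos φ sin λ, sin φ).
The central angle between the endpoints is δ = arccos(p₁·p₂) ≈ 1.647 rad (94.4°). The total great-circle distance is δ·R ≈ 1.647 × 3440 ≈ 5665 nmi, so the target fraction is f = 1800/5665 ≈ 0.318.
Interpolate at f ≈ 0.318 with slerp weights a = sin((1−f)δ)/sin δ ≈ 0.904, b = sin(fδ)/sin δ ≈ 0.501.
p = a·p₁ + b·p₂ ≈ (0.543, -0.689, -0.479); φ = arcsin(p_z) ≈ -28.65°, λ = atan2(p_y, p_x) ≈ -51.76°.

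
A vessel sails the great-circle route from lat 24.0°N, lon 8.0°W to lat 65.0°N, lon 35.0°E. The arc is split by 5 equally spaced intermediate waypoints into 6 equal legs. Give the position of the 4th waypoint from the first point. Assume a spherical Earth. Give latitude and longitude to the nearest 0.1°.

≈ lat 53.2°N, lon 12.2°E

Write both endpoints as unit vectors p₁, p₂ with components (cos φ cos λ, cos φ sin λ, sin φ).
The central angle between the endpoints is δ = arccos(p₁·p₂) ≈ 0.862 rad (49.4°).
Interpolate at f = 4/6 with slerp weights a = sin((1−f)δ)/sin δ ≈ 0.373, b = sin(fδ)/sin δ ≈ 0.716.
p = a·p₁ + b·p₂ ≈ (0.586, 0.126, 0.801); φ = arcsin(p_z) ≈ 53.20°, λ = atan2(p_y, p_x) ≈ 12.15°.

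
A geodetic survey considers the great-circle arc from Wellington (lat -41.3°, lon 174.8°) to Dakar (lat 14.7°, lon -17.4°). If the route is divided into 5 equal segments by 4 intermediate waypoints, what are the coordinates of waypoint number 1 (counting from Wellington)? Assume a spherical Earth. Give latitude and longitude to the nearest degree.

≈ lat -66°, lon -153°

From cos δ = sin φ₁ sin φ₂ + cos φ₁ cos φ₂ cos Δλ, the central angle is δ ≈ 2.642 rad (151.4°).
Interpolate at f = 1/5 with slerp weights a = sin((1−f)δ)/sin δ ≈ 1.787, b = sin(fδ)/sin δ ≈ 1.052.
p = a·p₁ + b·p₂ ≈ (-0.366, -0.183, -0.913); φ = arcsin(p_z) ≈ -65.86°, λ = atan2(p_y, p_x) ≈ -153.47°.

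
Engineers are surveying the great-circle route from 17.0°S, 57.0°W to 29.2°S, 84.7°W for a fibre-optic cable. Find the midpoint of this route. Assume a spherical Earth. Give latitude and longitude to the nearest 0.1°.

≈ 23.7°S, 70.2°W

The haversine formula gives a central angle δ ≈ 0.491 rad (28.1°) between the endpoints.
Interpolate at f = 1/2 with slerp weights a = sin((1−f)δ)/sin δ ≈ 0.515, b = sin(fδ)/sin δ ≈ 0.515.
p = a·p₁ + b·p₂ ≈ (0.310, -0.861, -0.402); φ = arcsin(p_z) ≈ -23.71°, λ = atan2(p_y, p_x) ≈ -70.21°.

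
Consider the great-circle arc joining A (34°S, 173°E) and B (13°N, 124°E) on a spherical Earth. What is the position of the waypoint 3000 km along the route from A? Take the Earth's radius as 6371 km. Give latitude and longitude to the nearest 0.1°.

≈ (15.9°S, 150.7°E)

Convert each endpoint to a unit vector on the sphere (x = cos φ cos λ, y = cos φ sin λ, z = sin φ).
The central angle between the endpoints is δ = arccos(p₁·p₂) ≈ 1.155 rad (66.2°). The total great-circle distance is δ·R ≈ 1.155 × 6371 ≈ 7357 km, so the target fraction is f = 3000/7357 ≈ 0.408.
Interpolate at f ≈ 0.408 with slerp weights a = sin((1−f)δ)/sin δ ≈ 0.691, b = sin(fδ)/sin δ ≈ 0.496.
p = a·p₁ + b·p₂ ≈ (-0.839, 0.470, -0.275); φ = arcsin(p_z) ≈ -15.94°, λ = atan2(p_y, p_x) ≈ 150.71°.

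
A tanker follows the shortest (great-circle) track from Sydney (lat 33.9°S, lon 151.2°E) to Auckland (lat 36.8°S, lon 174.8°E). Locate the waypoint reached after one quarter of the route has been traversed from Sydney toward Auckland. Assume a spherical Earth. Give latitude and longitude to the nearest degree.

Convert each endpoint to a unit vector on the sphere (x = cos φ cos λ, y = cos φ sin λ, z = sin φ).
The central angle between the endpoints is δ = arccos(p₁·p₂) ≈ 0.339 rad (19.4°).
Interpolate at f = 1/4 with slerp weights a = sin((1−f)δ)/sin δ ≈ 0.756, b = sin(fδ)/sin δ ≈ 0.255.
p = a·p₁ + b·p₂ ≈ (-0.753, 0.321, -0.574); φ = arcsin(p_z) ≈ -35.05°, λ = atan2(p_y, p_x) ≈ 156.92°.

≈ lat 35°S, lon 157°E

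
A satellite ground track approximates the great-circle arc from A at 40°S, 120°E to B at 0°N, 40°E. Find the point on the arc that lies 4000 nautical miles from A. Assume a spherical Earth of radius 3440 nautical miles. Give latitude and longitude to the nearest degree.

Convert each endpoint to a unit vector on the sphere (x = cos φ cos λ, y = cos φ sin λ, z = sin φ).
The central angle between the endpoints is δ = arccos(p₁·p₂) ≈ 1.437 rad (82.4°). The total great-circle distance is δ·R ≈ 1.437 × 3440 ≈ 4945 nmi, so the target fraction is f = 4000/4945 ≈ 0.809.
Interpolate at f ≈ 0.809 with slerp weights a = sin((1−f)δ)/sin δ ≈ 0.274, b = sin(fδ)/sin δ ≈ 0.926.
p = a·p₁ + b·p₂ ≈ (0.605, 0.777, -0.176); φ = arcsin(p_z) ≈ -10.13°, λ = atan2(p_y, p_x) ≈ 52.10°.

≈ 10°S, 52°E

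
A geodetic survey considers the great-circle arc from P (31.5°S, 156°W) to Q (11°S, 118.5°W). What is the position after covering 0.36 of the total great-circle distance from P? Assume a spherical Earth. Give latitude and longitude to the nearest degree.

≈ (25°S, 141°W)

Convert each endpoint to a unit vector on the sphere (x = cos φ cos λ, y = cos φ sin λ, z = sin φ).
The central angle between the endpoints is δ = arccos(p₁·p₂) ≈ 0.702 rad (40.2°).
Interpolate at f = 0.36 with slerp weights a = sin((1−f)δ)/sin δ ≈ 0.673, b = sin(fδ)/sin δ ≈ 0.387.
p = a·p₁ + b·p₂ ≈ (-0.705, -0.567, -0.425); φ = arcsin(p_z) ≈ -25.17°, λ = atan2(p_y, p_x) ≈ -141.19°.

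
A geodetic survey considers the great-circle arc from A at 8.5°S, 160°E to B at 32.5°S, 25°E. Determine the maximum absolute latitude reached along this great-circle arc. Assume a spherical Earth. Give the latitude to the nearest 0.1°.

≈ 46.7°S

The great circle lies in the plane with unit normal n̂ = (p₁ × p₂)/|p₁ × p₂|.
Here n̂_z ≈ -0.686; the vertex latitude is φ_max = arccos|n̂_z| ≈ 46.7°.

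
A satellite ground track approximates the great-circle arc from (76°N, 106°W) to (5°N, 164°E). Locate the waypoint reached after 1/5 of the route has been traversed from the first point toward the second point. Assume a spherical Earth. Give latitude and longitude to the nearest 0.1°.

From cos δ = sin φ₁ sin φ₂ + cos φ₁ cos φ₂ cos Δλ, the central angle is δ ≈ 1.486 rad (85.1°).
Interpolate at f = 1/5 with slerp weights a = sin((1−f)δ)/sin δ ≈ 0.931, b = sin(fδ)/sin δ ≈ 0.294.
p = a·p₁ + b·p₂ ≈ (-0.344, -0.136, 0.929); φ = arcsin(p_z) ≈ 68.32°, λ = atan2(p_y, p_x) ≈ -158.42°.

≈ (68.3°N, 158.4°W)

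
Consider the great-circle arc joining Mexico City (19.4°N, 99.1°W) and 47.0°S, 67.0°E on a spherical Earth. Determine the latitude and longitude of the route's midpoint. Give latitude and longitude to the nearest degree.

Convert each endpoint to a unit vector on the sphere (x = cos φ cos λ, y = cos φ sin λ, z = sin φ).
The central angle between the endpoints is δ = arccos(p₁·p₂) ≈ 2.621 rad (150.2°).
Interpolate at f = 1/2 with slerp weights a = sin((1−f)δ)/sin δ ≈ 1.942, b = sin(fδ)/sin δ ≈ 1.942.
p = a·p₁ + b·p₂ ≈ (0.228, -0.589, -0.775); φ = arcsin(p_z) ≈ -50.81°, λ = atan2(p_y, p_x) ≈ -68.87°.

≈ 51°S, 69°W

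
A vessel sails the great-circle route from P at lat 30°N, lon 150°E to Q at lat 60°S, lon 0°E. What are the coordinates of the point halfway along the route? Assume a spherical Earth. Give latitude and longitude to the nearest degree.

Convert each endpoint to a unit vector on the sphere (x = cos φ cos λ, y = cos φ sin λ, z = sin φ).
The central angle between the endpoints is δ = arccos(p₁·p₂) ≈ 2.512 rad (143.9°).
Interpolate at f = 1/2 with slerp weights a = sin((1−f)δ)/sin δ ≈ 1.614, b = sin(fδ)/sin δ ≈ 1.614.
p = a·p₁ + b·p₂ ≈ (-0.403, 0.699, -0.591); φ = arcsin(p_z) ≈ -36.21°, λ = atan2(p_y, p_x) ≈ 120.00°.

≈ lat 36°S, lon 120°E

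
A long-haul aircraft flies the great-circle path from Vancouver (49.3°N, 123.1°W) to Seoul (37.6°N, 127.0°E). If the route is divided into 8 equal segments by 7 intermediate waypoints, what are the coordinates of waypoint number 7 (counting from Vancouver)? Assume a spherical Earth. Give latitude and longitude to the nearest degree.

Write both endpoints as unit vectors p₁, p₂ with components (cos φ cos λ, cos φ sin λ, sin φ).
The central angle between the endpoints is δ = arccos(p₁·p₂) ≈ 1.280 rad (73.3°).
Interpolate at f = 7/8 with slerp weights a = sin((1−f)δ)/sin δ ≈ 0.166, b = sin(fδ)/sin δ ≈ 0.940.
p = a·p₁ + b·p₂ ≈ (-0.507, 0.504, 0.699); φ = arcsin(p_z) ≈ 44.37°, λ = atan2(p_y, p_x) ≈ 135.20°.

≈ (44°N, 135°E)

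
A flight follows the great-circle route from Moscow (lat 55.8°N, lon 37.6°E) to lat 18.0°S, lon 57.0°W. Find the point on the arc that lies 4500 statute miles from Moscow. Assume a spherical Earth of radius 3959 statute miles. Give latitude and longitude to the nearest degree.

Convert each endpoint to a unit vector on the sphere (x = cos φ cos λ, y = cos φ sin λ, z = sin φ).
The central angle between the endpoints is δ = arccos(p₁·p₂) ≈ 1.874 rad (107.4°). The total great-circle distance is δ·R ≈ 1.874 × 3959 ≈ 7419 mi, so the target fraction is f = 4500/7419 ≈ 0.607.
Interpolate at f ≈ 0.607 with slerp weights a = sin((1−f)δ)/sin δ ≈ 0.704, b = sin(fδ)/sin δ ≈ 0.951.
p = a·p₁ + b·p₂ ≈ (0.806, -0.517, 0.289); φ = arcsin(p_z) ≈ 16.79°, λ = atan2(p_y, p_x) ≈ -32.66°.

≈ lat 17°N, lon 33°W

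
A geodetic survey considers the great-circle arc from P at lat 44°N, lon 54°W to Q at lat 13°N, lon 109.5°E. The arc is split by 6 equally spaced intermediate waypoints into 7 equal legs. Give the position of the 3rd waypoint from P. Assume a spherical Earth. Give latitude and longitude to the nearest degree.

Write both endpoints as unit vectors p₁, p₂ with components (cos φ cos λ, cos φ sin λ, sin φ).
The central angle between the endpoints is δ = arccos(p₁·p₂) ≈ 2.113 rad (121.0°).
Interpolate at f = 3/7 with slerp weights a = sin((1−f)δ)/sin δ ≈ 1.091, b = sin(fδ)/sin δ ≈ 0.918.
p = a·p₁ + b·p₂ ≈ (0.163, 0.209, 0.964); φ = arcsin(p_z) ≈ 74.67°, λ = atan2(p_y, p_x) ≈ 52.05°.

≈ lat 75°N, lon 52°E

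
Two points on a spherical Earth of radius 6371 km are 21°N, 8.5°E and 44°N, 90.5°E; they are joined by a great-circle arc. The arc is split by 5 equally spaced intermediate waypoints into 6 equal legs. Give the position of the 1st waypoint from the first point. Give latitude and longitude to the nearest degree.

≈ 28°N, 19°E

From cos δ = sin φ₁ sin φ₂ + cos φ₁ cos φ₂ cos Δλ, the central angle is δ ≈ 1.221 rad (70.0°).
Interpolate at f = 1/6 with slerp weights a = sin((1−f)δ)/sin δ ≈ 0.906, b = sin(fδ)/sin δ ≈ 0.215.
p = a·p₁ + b·p₂ ≈ (0.835, 0.280, 0.474); φ = arcsin(p_z) ≈ 28.30°, λ = atan2(p_y, p_x) ≈ 18.52°.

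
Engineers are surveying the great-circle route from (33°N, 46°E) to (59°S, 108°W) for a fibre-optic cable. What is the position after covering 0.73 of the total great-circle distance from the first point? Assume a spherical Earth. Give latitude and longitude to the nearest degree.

Write both endpoints as unit vectors p₁, p₂ with components (cos φ cos λ, cos φ sin λ, sin φ).
The central angle between the endpoints is δ = arccos(p₁·p₂) ≈ 2.596 rad (148.8°).
Interpolate at f = 0.73 with slerp weights a = sin((1−f)δ)/sin δ ≈ 1.244, b = sin(fδ)/sin δ ≈ 1.828.
p = a·p₁ + b·p₂ ≈ (0.434, -0.145, -0.889); φ = arcsin(p_z) ≈ -62.78°, λ = atan2(p_y, p_x) ≈ -18.46°.

≈ (63°S, 18°W)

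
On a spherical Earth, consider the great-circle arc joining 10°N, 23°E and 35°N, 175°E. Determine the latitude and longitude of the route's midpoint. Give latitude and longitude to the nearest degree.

≈ 58°N, 79°E

Write both endpoints as unit vectors p₁, p₂ with components (cos φ cos λ, cos φ sin λ, sin φ).
The central angle between the endpoints is δ = arccos(p₁·p₂) ≈ 2.230 rad (127.8°).
Interpolate at f = 1/2 with slerp weights a = sin((1−f)δ)/sin δ ≈ 1.136, b = sin(fδ)/sin δ ≈ 1.136.
p = a·p₁ + b·p₂ ≈ (0.103, 0.518, 0.849); φ = arcsin(p_z) ≈ 58.10°, λ = atan2(p_y, p_x) ≈ 78.78°.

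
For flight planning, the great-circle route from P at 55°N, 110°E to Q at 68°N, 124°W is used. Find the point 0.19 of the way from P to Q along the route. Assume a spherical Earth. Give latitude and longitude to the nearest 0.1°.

≈ 63.6°N, 118.5°E

Convert each endpoint to a unit vector on the sphere (x = cos φ cos λ, y = cos φ sin λ, z = sin φ).
The central angle between the endpoints is δ = arccos(p₁·p₂) ≈ 0.885 rad (50.7°).
Interpolate at f = 0.19 with slerp weights a = sin((1−f)δ)/sin δ ≈ 0.849, b = sin(fδ)/sin δ ≈ 0.216.
p = a·p₁ + b·p₂ ≈ (-0.212, 0.390, 0.896); φ = arcsin(p_z) ≈ 63.63°, λ = atan2(p_y, p_x) ≈ 118.48°.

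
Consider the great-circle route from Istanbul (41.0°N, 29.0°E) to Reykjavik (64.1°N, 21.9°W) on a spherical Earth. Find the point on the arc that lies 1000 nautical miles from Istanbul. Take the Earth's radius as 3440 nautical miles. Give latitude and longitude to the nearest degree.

Write both endpoints as unit vectors p₁, p₂ with components (cos φ cos λ, cos φ sin λ, sin φ).
The central angle between the endpoints is δ = arccos(p₁·p₂) ≈ 0.647 rad (37.1°). The total great-circle distance is δ·R ≈ 0.647 × 3440 ≈ 2225 nmi, so the target fraction is f = 1000/2225 ≈ 0.450.
Interpolate at f ≈ 0.450 with slerp weights a = sin((1−f)δ)/sin δ ≈ 0.578, b = sin(fδ)/sin δ ≈ 0.476.
p = a·p₁ + b·p₂ ≈ (0.575, 0.134, 0.807); φ = arcsin(p_z) ≈ 53.84°, λ = atan2(p_y, p_x) ≈ 13.14°.

≈ 54°N, 13°E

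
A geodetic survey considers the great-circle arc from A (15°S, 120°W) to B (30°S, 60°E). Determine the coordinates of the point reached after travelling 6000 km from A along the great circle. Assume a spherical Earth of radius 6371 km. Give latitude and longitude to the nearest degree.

≈ (69°S, 120°W)

Convert each endpoint to a unit vector on the sphere (x = cos φ cos λ, y = cos φ sin λ, z = sin φ).
The central angle between the endpoints is δ = arccos(p₁·p₂) ≈ 2.356 rad (135.0°). The total great-circle distance is δ·R ≈ 2.356 × 6371 ≈ 15011 km, so the target fraction is f = 6000/15011 ≈ 0.400.
Interpolate at f ≈ 0.400 with slerp weights a = sin((1−f)δ)/sin δ ≈ 1.397, b = sin(fδ)/sin δ ≈ 1.144.
p = a·p₁ + b·p₂ ≈ (-0.180, -0.311, -0.933); φ = arcsin(p_z) ≈ -68.96°, λ = atan2(p_y, p_x) ≈ -120.00°.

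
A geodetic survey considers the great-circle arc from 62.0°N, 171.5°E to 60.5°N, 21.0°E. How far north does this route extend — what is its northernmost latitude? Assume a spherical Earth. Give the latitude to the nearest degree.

The great circle lies in the plane with unit normal n̂ = (p₁ × p₂)/|p₁ × p₂|.
Here n̂_z ≈ -0.138; the vertex latitude is φ_max = arccos|n̂_z| ≈ 82.1°.
Check via Clairaut: cos φ_max = |cos φ₁| · sin C = cos(62.0°)·sin(17.1°) ≈ 0.138, again giving ≈ 82.1°.

≈ 82°N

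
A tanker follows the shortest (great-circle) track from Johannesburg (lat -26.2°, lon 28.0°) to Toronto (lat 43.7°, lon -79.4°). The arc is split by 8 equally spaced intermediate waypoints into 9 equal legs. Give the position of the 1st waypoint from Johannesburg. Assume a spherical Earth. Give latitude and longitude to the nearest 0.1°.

≈ lat -17.7°, lon 16.9°

From cos δ = sin φ₁ sin φ₂ + cos φ₁ cos φ₂ cos Δλ, the central angle is δ ≈ 2.093 rad (119.9°).
Interpolate at f = 1/9 with slerp weights a = sin((1−f)δ)/sin δ ≈ 1.106, b = sin(fδ)/sin δ ≈ 0.266.
p = a·p₁ + b·p₂ ≈ (0.911, 0.277, -0.304); φ = arcsin(p_z) ≈ -17.73°, λ = atan2(p_y, p_x) ≈ 16.89°.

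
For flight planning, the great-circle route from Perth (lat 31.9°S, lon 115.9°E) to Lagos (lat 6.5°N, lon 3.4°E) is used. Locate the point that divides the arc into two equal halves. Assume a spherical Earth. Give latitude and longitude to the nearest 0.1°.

≈ lat 21.9°S, lon 53.0°E

Convert each endpoint to a unit vector on the sphere (x = cos φ cos λ, y = cos φ sin λ, z = sin φ).
The central angle between the endpoints is δ = arccos(p₁·p₂) ≈ 1.963 rad (112.5°).
Interpolate at f = 1/2 with slerp weights a = sin((1−f)δ)/sin δ ≈ 0.900, b = sin(fδ)/sin δ ≈ 0.900.
p = a·p₁ + b·p₂ ≈ (0.559, 0.740, -0.374); φ = arcsin(p_z) ≈ -21.94°, λ = atan2(p_y, p_x) ≈ 52.95°.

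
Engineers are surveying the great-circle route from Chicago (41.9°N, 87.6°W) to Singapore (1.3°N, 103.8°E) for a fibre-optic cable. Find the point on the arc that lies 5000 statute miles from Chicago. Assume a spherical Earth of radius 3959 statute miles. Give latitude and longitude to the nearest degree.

Convert each endpoint to a unit vector on the sphere (x = cos φ cos λ, y = cos φ sin λ, z = sin φ).
The central angle between the endpoints is δ = arccos(p₁·p₂) ≈ 2.366 rad (135.6°). The total great-circle distance is δ·R ≈ 2.366 × 3959 ≈ 9369 mi, so the target fraction is f = 5000/9369 ≈ 0.534.
Interpolate at f ≈ 0.534 with slerp weights a = sin((1−f)δ)/sin δ ≈ 1.276, b = sin(fδ)/sin δ ≈ 1.362.
p = a·p₁ + b·p₂ ≈ (-0.285, 0.373, 0.883); φ = arcsin(p_z) ≈ 61.98°, λ = atan2(p_y, p_x) ≈ 127.35°.

≈ (62°N, 127°E)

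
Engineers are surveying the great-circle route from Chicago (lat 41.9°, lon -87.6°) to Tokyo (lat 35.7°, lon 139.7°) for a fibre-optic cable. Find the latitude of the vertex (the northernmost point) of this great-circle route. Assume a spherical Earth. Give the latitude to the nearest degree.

The great circle lies in the plane with unit normal n̂ = (p₁ × p₂)/|p₁ × p₂|.
Here n̂_z ≈ -0.444; the vertex latitude is φ_max = arccos|n̂_z| ≈ 63.6°.
Check via Clairaut: cos φ_max = |cos φ₁| · sin C = cos(41.9°)·sin(36.7°) ≈ 0.444, again giving ≈ 63.6°.

≈ 64°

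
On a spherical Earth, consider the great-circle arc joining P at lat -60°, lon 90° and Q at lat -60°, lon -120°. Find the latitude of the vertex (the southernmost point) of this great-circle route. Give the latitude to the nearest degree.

The great circle lies in the plane with unit normal n̂ = (p₁ × p₂)/|p₁ × p₂|.
Here n̂_z ≈ +0.148; the vertex latitude is φ_max = arccos|n̂_z| ≈ 81.5°.

≈ -82°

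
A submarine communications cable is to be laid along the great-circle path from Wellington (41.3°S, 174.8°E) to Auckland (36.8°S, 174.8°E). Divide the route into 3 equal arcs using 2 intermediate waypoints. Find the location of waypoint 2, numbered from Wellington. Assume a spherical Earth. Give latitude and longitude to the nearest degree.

≈ (38°S, 175°E)

Write both endpoints as unit vectors p₁, p₂ with components (cos φ cos λ, cos φ sin λ, sin φ).
The central angle between the endpoints is δ = arccos(p₁·p₂) ≈ 0.079 rad (4.5°).
Interpolate at f = 2/3 with slerp weights a = sin((1−f)δ)/sin δ ≈ 0.334, b = sin(fδ)/sin δ ≈ 0.667.
p = a·p₁ + b·p₂ ≈ (-0.782, 0.071, -0.620); φ = arcsin(p_z) ≈ -38.30°, λ = atan2(p_y, p_x) ≈ 174.80°.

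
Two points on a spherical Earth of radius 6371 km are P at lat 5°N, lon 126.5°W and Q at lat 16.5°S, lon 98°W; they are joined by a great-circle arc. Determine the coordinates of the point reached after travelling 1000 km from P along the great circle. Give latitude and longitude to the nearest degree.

≈ lat 1°S, lon 119°W

The haversine formula gives a central angle δ ≈ 0.619 rad (35.4°) between the endpoints. The total great-circle distance is δ·R ≈ 0.619 × 6371 ≈ 3941 km, so the target fraction is f = 1000/3941 ≈ 0.254.
Interpolate at f ≈ 0.254 with slerp weights a = sin((1−f)δ)/sin δ ≈ 0.768, b = sin(fδ)/sin δ ≈ 0.270.
p = a·p₁ + b·p₂ ≈ (-0.491, -0.871, -0.010); φ = arcsin(p_z) ≈ -0.55°, λ = atan2(p_y, p_x) ≈ -119.42°.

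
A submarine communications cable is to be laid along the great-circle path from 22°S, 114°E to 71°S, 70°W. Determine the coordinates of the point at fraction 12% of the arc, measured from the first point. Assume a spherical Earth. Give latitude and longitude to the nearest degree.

Convert each endpoint to a unit vector on the sphere (x = cos φ cos λ, y = cos φ sin λ, z = sin φ).
The central angle between the endpoints is δ = arccos(p₁·p₂) ≈ 1.518 rad (87.0°).
Interpolate at f = 0.12 with slerp weights a = sin((1−f)δ)/sin δ ≈ 0.974, b = sin(fδ)/sin δ ≈ 0.181.
p = a·p₁ + b·p₂ ≈ (-0.347, 0.769, -0.536); φ = arcsin(p_z) ≈ -32.43°, λ = atan2(p_y, p_x) ≈ 114.28°.

≈ 32°S, 114°E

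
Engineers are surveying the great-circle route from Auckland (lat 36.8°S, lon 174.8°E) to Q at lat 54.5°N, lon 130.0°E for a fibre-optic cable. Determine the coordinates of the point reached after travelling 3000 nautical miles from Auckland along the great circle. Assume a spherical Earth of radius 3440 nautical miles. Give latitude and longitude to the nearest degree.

≈ lat 10°N, lon 156°E

From cos δ = sin φ₁ sin φ₂ + cos φ₁ cos φ₂ cos Δλ, the central angle is δ ≈ 1.729 rad (99.1°). The total great-circle distance is δ·R ≈ 1.729 × 3440 ≈ 5948 nmi, so the target fraction is f = 3000/5948 ≈ 0.504.
Interpolate at f ≈ 0.504 with slerp weights a = sin((1−f)δ)/sin δ ≈ 0.766, b = sin(fδ)/sin δ ≈ 0.775.
p = a·p₁ + b·p₂ ≈ (-0.900, 0.400, 0.173); φ = arcsin(p_z) ≈ 9.94°, λ = atan2(p_y, p_x) ≈ 156.01°.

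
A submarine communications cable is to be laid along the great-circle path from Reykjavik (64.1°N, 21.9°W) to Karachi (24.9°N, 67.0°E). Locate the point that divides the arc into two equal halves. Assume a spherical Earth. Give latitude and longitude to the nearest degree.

≈ 52°N, 41°E

From cos δ = sin φ₁ sin φ₂ + cos φ₁ cos φ₂ cos Δλ, the central angle is δ ≈ 1.174 rad (67.3°).
Interpolate at f = 1/2 with slerp weights a = sin((1−f)δ)/sin δ ≈ 0.601, b = sin(fδ)/sin δ ≈ 0.601.
p = a·p₁ + b·p₂ ≈ (0.456, 0.404, 0.793); φ = arcsin(p_z) ≈ 52.47°, λ = atan2(p_y, p_x) ≈ 41.50°.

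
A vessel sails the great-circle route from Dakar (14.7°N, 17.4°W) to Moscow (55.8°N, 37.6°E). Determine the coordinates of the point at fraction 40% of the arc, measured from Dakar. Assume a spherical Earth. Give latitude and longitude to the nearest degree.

Write both endpoints as unit vectors p₁, p₂ with components (cos φ cos λ, cos φ sin λ, sin φ).
The central angle between the endpoints is δ = arccos(p₁·p₂) ≈ 1.022 rad (58.6°).
Interpolate at f = 0.40 with slerp weights a = sin((1−f)δ)/sin δ ≈ 0.675, b = sin(fδ)/sin δ ≈ 0.466.
p = a·p₁ + b·p₂ ≈ (0.830, -0.035, 0.557); φ = arcsin(p_z) ≈ 33.82°, λ = atan2(p_y, p_x) ≈ -2.44°.

≈ (34°N, 2°W)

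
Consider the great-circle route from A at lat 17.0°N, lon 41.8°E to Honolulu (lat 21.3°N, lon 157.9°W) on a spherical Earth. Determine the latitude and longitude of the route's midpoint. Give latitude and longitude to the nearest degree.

From cos δ = sin φ₁ sin φ₂ + cos φ₁ cos φ₂ cos Δλ, the central angle is δ ≈ 2.393 rad (137.1°).
Interpolate at f = 1/2 with slerp weights a = sin((1−f)δ)/sin δ ≈ 1.367, b = sin(fδ)/sin δ ≈ 1.367.
p = a·p₁ + b·p₂ ≈ (-0.206, 0.392, 0.897); φ = arcsin(p_z) ≈ 63.71°, λ = atan2(p_y, p_x) ≈ 117.66°.

≈ lat 64°N, lon 118°E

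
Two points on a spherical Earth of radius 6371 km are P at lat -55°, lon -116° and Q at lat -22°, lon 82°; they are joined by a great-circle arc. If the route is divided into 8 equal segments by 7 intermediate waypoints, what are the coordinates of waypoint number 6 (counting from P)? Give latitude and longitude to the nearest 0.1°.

From cos δ = sin φ₁ sin φ₂ + cos φ₁ cos φ₂ cos Δλ, the central angle is δ ≈ 1.771 rad (101.5°).
Interpolate at f = 6/8 with slerp weights a = sin((1−f)δ)/sin δ ≈ 0.437, b = sin(fδ)/sin δ ≈ 0.991.
p = a·p₁ + b·p₂ ≈ (0.018, 0.684, -0.729); φ = arcsin(p_z) ≈ -46.82°, λ = atan2(p_y, p_x) ≈ 88.50°.

≈ lat -46.8°, lon 88.5°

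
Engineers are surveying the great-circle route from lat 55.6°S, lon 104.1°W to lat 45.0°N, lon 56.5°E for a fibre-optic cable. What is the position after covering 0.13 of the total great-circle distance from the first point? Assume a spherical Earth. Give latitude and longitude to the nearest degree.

≈ lat 62°S, lon 64°W

Write both endpoints as unit vectors p₁, p₂ with components (cos φ cos λ, cos φ sin λ, sin φ).
The central angle between the endpoints is δ = arccos(p₁·p₂) ≈ 2.859 rad (163.8°).
Interpolate at f = 0.13 with slerp weights a = sin((1−f)δ)/sin δ ≈ 2.181, b = sin(fδ)/sin δ ≈ 1.301.
p = a·p₁ + b·p₂ ≈ (0.208, -0.428, -0.880); φ = arcsin(p_z) ≈ -61.60°, λ = atan2(p_y, p_x) ≈ -64.13°.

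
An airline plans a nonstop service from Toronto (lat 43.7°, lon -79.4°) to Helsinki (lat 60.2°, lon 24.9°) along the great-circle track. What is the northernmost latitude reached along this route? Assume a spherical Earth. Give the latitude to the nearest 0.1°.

≈ 66.1°

The great circle lies in the plane with unit normal n̂ = (p₁ × p₂)/|p₁ × p₂|.
Here n̂_z ≈ +0.405; the vertex latitude is φ_max = arccos|n̂_z| ≈ 66.1°.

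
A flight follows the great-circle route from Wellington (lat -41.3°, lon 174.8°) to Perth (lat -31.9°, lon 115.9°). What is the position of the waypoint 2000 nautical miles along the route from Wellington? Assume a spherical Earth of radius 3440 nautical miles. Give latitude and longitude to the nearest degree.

≈ lat -38°, lon 131°

The haversine formula gives a central angle δ ≈ 0.825 rad (47.3°) between the endpoints. The total great-circle distance is δ·R ≈ 0.825 × 3440 ≈ 2840 nmi, so the target fraction is f = 2000/2840 ≈ 0.704.
Interpolate at f ≈ 0.704 with slerp weights a = sin((1−f)δ)/sin δ ≈ 0.329, b = sin(fδ)/sin δ ≈ 0.747.
p = a·p₁ + b·p₂ ≈ (-0.523, 0.593, -0.612); φ = arcsin(p_z) ≈ -37.73°, λ = atan2(p_y, p_x) ≈ 131.41°.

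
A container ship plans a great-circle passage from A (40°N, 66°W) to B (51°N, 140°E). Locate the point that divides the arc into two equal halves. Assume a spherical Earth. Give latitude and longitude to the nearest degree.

≈ (76°N, 120°W)

The haversine formula gives a central angle δ ≈ 1.505 rad (86.2°) between the endpoints.
Interpolate at f = 1/2 with slerp weights a = sin((1−f)δ)/sin δ ≈ 0.685, b = sin(fδ)/sin δ ≈ 0.685.
p = a·p₁ + b·p₂ ≈ (-0.117, -0.202, 0.972); φ = arcsin(p_z) ≈ 76.50°, λ = atan2(p_y, p_x) ≈ -120.00°.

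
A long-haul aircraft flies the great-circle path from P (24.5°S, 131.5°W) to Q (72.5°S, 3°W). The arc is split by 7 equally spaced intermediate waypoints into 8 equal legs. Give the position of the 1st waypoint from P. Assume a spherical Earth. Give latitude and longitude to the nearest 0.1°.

≈ (33.8°S, 128.7°W)

Convert each endpoint to a unit vector on the sphere (x = cos φ cos λ, y = cos φ sin λ, z = sin φ).
The central angle between the endpoints is δ = arccos(p₁·p₂) ≈ 1.344 rad (77.0°).
Interpolate at f = 1/8 with slerp weights a = sin((1−f)δ)/sin δ ≈ 0.947, b = sin(fδ)/sin δ ≈ 0.172.
p = a·p₁ + b·p₂ ≈ (-0.520, -0.648, -0.556); φ = arcsin(p_z) ≈ -33.81°, λ = atan2(p_y, p_x) ≈ -128.71°.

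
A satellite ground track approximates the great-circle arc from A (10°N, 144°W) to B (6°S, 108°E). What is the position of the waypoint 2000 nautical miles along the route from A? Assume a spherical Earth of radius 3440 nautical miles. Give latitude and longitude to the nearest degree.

≈ (7°N, 178°W)

Convert each endpoint to a unit vector on the sphere (x = cos φ cos λ, y = cos φ sin λ, z = sin φ).
The central angle between the endpoints is δ = arccos(p₁·p₂) ≈ 1.897 rad (108.7°). The total great-circle distance is δ·R ≈ 1.897 × 3440 ≈ 6527 nmi, so the target fraction is f = 2000/6527 ≈ 0.306.
Interpolate at f ≈ 0.306 with slerp weights a = sin((1−f)δ)/sin δ ≈ 1.022, b = sin(fδ)/sin δ ≈ 0.580.
p = a·p₁ + b·p₂ ≈ (-0.992, -0.043, 0.117); φ = arcsin(p_z) ≈ 6.71°, λ = atan2(p_y, p_x) ≈ -177.52°.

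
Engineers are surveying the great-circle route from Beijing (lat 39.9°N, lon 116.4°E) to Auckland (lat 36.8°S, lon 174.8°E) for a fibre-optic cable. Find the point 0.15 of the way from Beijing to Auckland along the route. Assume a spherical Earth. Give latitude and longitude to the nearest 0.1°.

≈ lat 29.1°N, lon 127.3°E

Convert each endpoint to a unit vector on the sphere (x = cos φ cos λ, y = cos φ sin λ, z = sin φ).
The central angle between the endpoints is δ = arccos(p₁·p₂) ≈ 1.633 rad (93.6°).
Interpolate at f = 0.15 with slerp weights a = sin((1−f)δ)/sin δ ≈ 0.985, b = sin(fδ)/sin δ ≈ 0.243.
p = a·p₁ + b·p₂ ≈ (-0.530, 0.695, 0.486); φ = arcsin(p_z) ≈ 29.11°, λ = atan2(p_y, p_x) ≈ 127.33°.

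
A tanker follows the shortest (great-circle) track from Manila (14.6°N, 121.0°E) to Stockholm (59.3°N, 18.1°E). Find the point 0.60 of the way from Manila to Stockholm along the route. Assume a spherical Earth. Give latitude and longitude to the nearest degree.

≈ 54°N, 80°E

Write both endpoints as unit vectors p₁, p₂ with components (cos φ cos λ, cos φ sin λ, sin φ).
The central angle between the endpoints is δ = arccos(p₁·p₂) ≈ 1.464 rad (83.9°).
Interpolate at f = 0.60 with slerp weights a = sin((1−f)δ)/sin δ ≈ 0.556, b = sin(fδ)/sin δ ≈ 0.774.
p = a·p₁ + b·p₂ ≈ (0.099, 0.584, 0.806); φ = arcsin(p_z) ≈ 53.69°, λ = atan2(p_y, p_x) ≈ 80.41°.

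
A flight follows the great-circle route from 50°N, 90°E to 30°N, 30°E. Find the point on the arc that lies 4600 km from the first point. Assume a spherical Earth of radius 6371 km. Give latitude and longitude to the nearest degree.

≈ 35°N, 37°E

Convert each endpoint to a unit vector on the sphere (x = cos φ cos λ, y = cos φ sin λ, z = sin φ).
The central angle between the endpoints is δ = arccos(p₁·p₂) ≈ 0.848 rad (48.6°). The total great-circle distance is δ·R ≈ 0.848 × 6371 ≈ 5404 km, so the target fraction is f = 4600/5404 ≈ 0.851.
Interpolate at f ≈ 0.851 with slerp weights a = sin((1−f)δ)/sin δ ≈ 0.168, b = sin(fδ)/sin δ ≈ 0.881.
p = a·p₁ + b·p₂ ≈ (0.661, 0.489, 0.569); φ = arcsin(p_z) ≈ 34.68°, λ = atan2(p_y, p_x) ≈ 36.52°.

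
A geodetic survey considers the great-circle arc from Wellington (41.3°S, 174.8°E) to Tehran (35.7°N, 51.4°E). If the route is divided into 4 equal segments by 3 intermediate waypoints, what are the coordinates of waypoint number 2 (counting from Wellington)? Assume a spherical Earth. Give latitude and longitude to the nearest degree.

≈ (6°S, 109°E)

The haversine formula gives a central angle δ ≈ 2.376 rad (136.1°) between the endpoints.
Interpolate at f = 2/4 with slerp weights a = sin((1−f)δ)/sin δ ≈ 1.339, b = sin(fδ)/sin δ ≈ 1.339.
p = a·p₁ + b·p₂ ≈ (-0.323, 0.941, -0.102); φ = arcsin(p_z) ≈ -5.87°, λ = atan2(p_y, p_x) ≈ 108.97°.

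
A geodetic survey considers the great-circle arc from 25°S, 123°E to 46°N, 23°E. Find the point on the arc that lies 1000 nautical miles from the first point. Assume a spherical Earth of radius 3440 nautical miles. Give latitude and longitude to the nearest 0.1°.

Write both endpoints as unit vectors p₁, p₂ with components (cos φ cos λ, cos φ sin λ, sin φ).
The central angle between the endpoints is δ = arccos(p₁·p₂) ≈ 1.997 rad (114.4°). The total great-circle distance is δ·R ≈ 1.997 × 3440 ≈ 6869 nmi, so the target fraction is f = 1000/6869 ≈ 0.146.
Interpolate at f ≈ 0.146 with slerp weights a = sin((1−f)δ)/sin δ ≈ 1.088, b = sin(fδ)/sin δ ≈ 0.315.
p = a·p₁ + b·p₂ ≈ (-0.336, 0.913, -0.233); φ = arcsin(p_z) ≈ -13.50°, λ = atan2(p_y, p_x) ≈ 110.21°.

≈ 13.5°S, 110.2°E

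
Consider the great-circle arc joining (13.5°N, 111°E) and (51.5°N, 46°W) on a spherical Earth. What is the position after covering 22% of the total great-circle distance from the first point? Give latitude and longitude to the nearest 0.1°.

From cos δ = sin φ₁ sin φ₂ + cos φ₁ cos φ₂ cos Δλ, the central angle is δ ≈ 1.955 rad (112.0°).
Interpolate at f = 0.22 with slerp weights a = sin((1−f)δ)/sin δ ≈ 1.077, b = sin(fδ)/sin δ ≈ 0.450.
p = a·p₁ + b·p₂ ≈ (-0.181, 0.777, 0.603); φ = arcsin(p_z) ≈ 37.11°, λ = atan2(p_y, p_x) ≈ 103.12°.

≈ (37.1°N, 103.1°E)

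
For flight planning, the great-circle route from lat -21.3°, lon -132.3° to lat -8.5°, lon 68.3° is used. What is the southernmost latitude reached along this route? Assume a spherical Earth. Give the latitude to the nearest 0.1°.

The great circle lies in the plane with unit normal n̂ = (p₁ × p₂)/|p₁ × p₂|.
Here n̂_z ≈ -0.551; the vertex latitude is φ_max = arccos|n̂_z| ≈ 56.5°.
Check via Clairaut: cos φ_max = |cos φ₁| · sin C = cos(21.3°)·sin(143.7°) ≈ 0.551, again giving ≈ 56.5°.

≈ -56.5°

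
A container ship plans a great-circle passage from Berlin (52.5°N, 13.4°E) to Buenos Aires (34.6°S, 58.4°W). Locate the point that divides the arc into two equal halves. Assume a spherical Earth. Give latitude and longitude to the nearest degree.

Write both endpoints as unit vectors p₁, p₂ with components (cos φ cos λ, cos φ sin λ, sin φ).
The central angle between the endpoints is δ = arccos(p₁·p₂) ≈ 1.869 rad (107.1°).
Interpolate at f = 1/2 with slerp weights a = sin((1−f)δ)/sin δ ≈ 0.842, b = sin(fδ)/sin δ ≈ 0.842.
p = a·p₁ + b·p₂ ≈ (0.861, -0.471, 0.190); φ = arcsin(p_z) ≈ 10.94°, λ = atan2(p_y, p_x) ≈ -28.69°.

≈ 11°N, 29°W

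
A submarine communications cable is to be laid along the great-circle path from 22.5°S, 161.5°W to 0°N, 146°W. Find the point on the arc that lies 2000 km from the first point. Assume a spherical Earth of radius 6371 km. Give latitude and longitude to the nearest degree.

From cos δ = sin φ₁ sin φ₂ + cos φ₁ cos φ₂ cos Δλ, the central angle is δ ≈ 0.473 rad (27.1°). The total great-circle distance is δ·R ≈ 0.473 × 6371 ≈ 3012 km, so the target fraction is f = 2000/3012 ≈ 0.664.
Interpolate at f ≈ 0.664 with slerp weights a = sin((1−f)δ)/sin δ ≈ 0.347, b = sin(fδ)/sin δ ≈ 0.678.
p = a·p₁ + b·p₂ ≈ (-0.867, -0.481, -0.133); φ = arcsin(p_z) ≈ -7.64°, λ = atan2(p_y, p_x) ≈ -150.97°.

≈ 8°S, 151°W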